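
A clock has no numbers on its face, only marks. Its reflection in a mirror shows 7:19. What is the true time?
Reflection across the vertical (12-6) axis maps a hand at angle A degrees to (360 - A) degrees, which sends a reading of T minutes past 12:00 to (720 - T) minutes past 12:00.
Mirror reads 7:19 = 439 minutes past 12:00.
Actual time: (720 - 439) mod 720 = 281 minutes = 4:41.

Final answer: 4:41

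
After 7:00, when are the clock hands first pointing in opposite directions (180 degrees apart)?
For hands to be 180 degrees apart: |30H - 5.5t| = 180
With H = 7: t = (30 x 7 + 180)/5.5 = 70.91 or t = (30 x 7 - 180)/5.5 = 5.45
First valid solution (0 < t < 60): t = 5.45 minutes
The hands are opposite at 5.45 minutes past 7:00.

Final answer: 5.45 minutes past 7:00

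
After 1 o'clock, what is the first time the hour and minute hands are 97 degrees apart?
At t minutes past 1:00, the hour hand is at 30 x 1 + 0.5t degrees and the minute hand is at 6t degrees.
The smaller angle between them is 97 degrees when |30H - 5.5t| = 97 or |30H - 5.5t| = 263.
With H = 1, solve 30 x 1 - 5.5t = +/- target for each target:
  t = (30 x 1 - 97) / 5.5 = -12.18 (outside (0, 60))
  t = (30 x 1 + 97) / 5.5 = 23.09
  t = (30 x 1 - 263) / 5.5 = -42.36 (outside (0, 60))
  t = (30 x 1 + 263) / 5.5 = 53.27
Valid solutions in (0, 60): {23.09, 53.27} minutes.
The first occurrence is t = 23.09 minutes.
The hands form a 97-degree angle at 23.09 minutes past 1:00.

Final answer: 23.09 minutes past 1:00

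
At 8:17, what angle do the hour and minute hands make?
Hour hand position: 8 x 30 + 17 x 0.5 = 248.5 degrees
Minute hand position: 17 x 6 = 102 degrees
Difference: |248.5 - 102| = 146.5 degrees
The angle between the hands is 146.5 degrees

Final answer: 146.5 degrees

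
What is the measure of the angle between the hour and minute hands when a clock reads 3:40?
Hour hand position: 3 x 30 + 40 x 0.5 = 110 degrees
Minute hand position: 40 x 6 = 240 degrees
Difference: |110 - 240| = 130 degrees
The angle between the hands is 130 degrees

Final answer: 130 degrees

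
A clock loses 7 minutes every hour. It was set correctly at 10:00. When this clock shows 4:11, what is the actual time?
For every 60 true minutes, the faulty clock advances 53 minutes, so 1 faulty-clock minute corresponds to 60/53 true minutes.
From 10:00 to 4:11 on the faulty dial is 371 minutes.
True elapsed: 371 x 60/53 = 420 minutes = 7 hours.
True time: 10:00 + 7 hours = 5:00.

Final answer: 5:00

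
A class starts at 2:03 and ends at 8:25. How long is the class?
From 2:03 to 8:25:
(8 x 60 + 25) - (2 x 60 + 3) = 505 - 123 = 382 minutes
= 6 hours and 22 minutes

Final answer: 6 hours and 22 minutes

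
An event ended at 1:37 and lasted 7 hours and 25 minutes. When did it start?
Starting time: 1:37 = 97 total minutes past 12:00
Subtracting: 7 hours and 25 minutes = 445 minutes
97 - 445 = -348 (negative, add 12 hours = 720) = 372 minutes
= 6 hours and 12 minutes past 12:00 = 6:12

Final answer: 6:12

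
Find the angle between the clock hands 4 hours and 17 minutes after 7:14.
First find the time 4 hours and 17 minutes after 7:14.
Total minutes: 7 x 60 + 14 + 4 x 60 + 17 = 691.
691 mod 720 = 691 minutes = 11:31.
Now compute the angle at 11:31:
Hour hand: 11 x 30 + 31 x 0.5 = 345.5 degrees
Minute hand: 31 x 6 = 186 degrees
Difference: |345.5 - 186| = 159.5 degrees
The angle is 159.5 degrees

Final answer: 159.5 degrees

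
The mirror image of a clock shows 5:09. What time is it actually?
Reflection across the vertical (12-6) axis maps a hand at angle A degrees to (360 - A) degrees, which sends a reading of T minutes past 12:00 to (720 - T) minutes past 12:00.
Mirror reads 5:09 = 309 minutes past 12:00.
Actual time: (720 - 309) mod 720 = 411 minutes = 6:51.

Final answer: 6:51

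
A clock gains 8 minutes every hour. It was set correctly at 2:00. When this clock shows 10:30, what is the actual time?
For every 60 true minutes, the faulty clock advances 68 minutes, so 1 faulty-clock minute corresponds to 60/68 true minutes.
From 2:00 to 10:30 on the faulty dial is 510 minutes.
True elapsed: 510 x 60/68 = 450 minutes = 7 hours and 30 minutes.
True time: 2:00 + 7 hours and 30 minutes = 9:30.

Final answer: 9:30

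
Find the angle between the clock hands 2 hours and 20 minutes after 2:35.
First find the time 2 hours and 20 minutes after 2:35.
Total minutes: 2 x 60 + 35 + 2 x 60 + 20 = 295.
295 mod 720 = 295 minutes = 4:55.
Now compute the angle at 4:55:
Hour hand: 4 x 30 + 55 x 0.5 = 147.5 degrees
Minute hand: 55 x 6 = 330 degrees
Difference: |147.5 - 330| = 182.5 degrees
Smaller angle: 360 - 182.5 = 177.5 degrees

Final answer: 177.5 degrees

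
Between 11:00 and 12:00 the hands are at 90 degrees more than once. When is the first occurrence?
At t minutes past 11:00, the hour hand is at 30 x 11 + 0.5t degrees and the minute hand is at 6t degrees.
The smaller angle between them is 90 degrees when |30H - 5.5t| = 90 or |30H - 5.5t| = 270.
With H = 11, solve 30 x 11 - 5.5t = +/- target for each target:
  t = (30 x 11 - 90) / 5.5 = 43.64
  t = (30 x 11 + 90) / 5.5 = 76.36 (outside (0, 60))
  t = (30 x 11 - 270) / 5.5 = 10.91
  t = (30 x 11 + 270) / 5.5 = 109.09 (outside (0, 60))
Valid solutions in (0, 60): {10.91, 43.64} minutes.
The first occurrence is t = 10.91 minutes.
The hands form a 90-degree angle at 10.91 minutes past 11:00.

Final answer: 10.91 minutes past 11:00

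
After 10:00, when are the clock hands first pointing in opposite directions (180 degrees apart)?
For hands to be 180 degrees apart: |30H - 5.5t| = 180
With H = 10: t = (30 x 10 + 180)/5.5 = 87.27 or t = (30 x 10 - 180)/5.5 = 21.82
First valid solution (0 < t < 60): t = 21.82 minutes
The hands are opposite at 21.82 minutes past 10:00.

Final answer: 21.82 minutes past 10:00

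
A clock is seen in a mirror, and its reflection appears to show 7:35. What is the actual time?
Reflection across the vertical (12-6) axis maps a hand at angle A degrees to (360 - A) degrees, which sends a reading of T minutes past 12:00 to (720 - T) minutes past 12:00.
Mirror reads 7:35 = 455 minutes past 12:00.
Actual time: (720 - 455) mod 720 = 265 minutes = 4:25.

Final answer: 4:25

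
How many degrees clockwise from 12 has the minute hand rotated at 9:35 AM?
The minute hand moves 6 degrees per minute.
At 9:35: 35 x 6 = 210 degrees

Final answer: 210 degrees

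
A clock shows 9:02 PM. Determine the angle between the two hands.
Hour hand position: 9 x 30 + 2 x 0.5 = 271 degrees
Minute hand position: 2 x 6 = 12 degrees
Difference: |271 - 12| = 259 degrees
Since 259 > 180, the smaller angle is 360 - 259 = 101 degrees

Final answer: 101 degrees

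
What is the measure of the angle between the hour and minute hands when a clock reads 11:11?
Hour hand position: 11 x 30 + 11 x 0.5 = 335.5 degrees
Minute hand position: 11 x 6 = 66 degrees
Difference: |335.5 - 66| = 269.5 degrees
Since 269.5 > 180, the smaller angle is 360 - 269.5 = 90.5 degrees

Final answer: 90.5 degrees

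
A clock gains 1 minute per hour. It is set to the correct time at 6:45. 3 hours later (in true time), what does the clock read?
For every 60 true minutes, the faulty clock advances 60 + 1 = 61 minutes.
True elapsed: 3 hours = 180 minutes.
Faulty clock advances: 180 x 61/60 = 183 minutes (drift: 3 minutes ahead).
Shown time: 6:45 + 183 minutes = 9:48.

Final answer: 9:48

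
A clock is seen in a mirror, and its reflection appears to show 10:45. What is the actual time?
Reflection across the vertical (12-6) axis maps a hand at angle A degrees to (360 - A) degrees, which sends a reading of T minutes past 12:00 to (720 - T) minutes past 12:00.
Mirror reads 10:45 = 645 minutes past 12:00.
Actual time: (720 - 645) mod 720 = 75 minutes = 1:15.

Final answer: 1:15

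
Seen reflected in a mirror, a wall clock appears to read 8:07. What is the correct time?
Reflection across the vertical (12-6) axis maps a hand at angle A degrees to (360 - A) degrees, which sends a reading of T minutes past 12:00 to (720 - T) minutes past 12:00.
Mirror reads 8:07 = 487 minutes past 12:00.
Actual time: (720 - 487) mod 720 = 233 minutes = 3:53.

Final answer: 3:53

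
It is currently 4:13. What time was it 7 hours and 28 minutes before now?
Starting time: 4:13 = 253 total minutes past 12:00
Subtracting: 7 hours and 28 minutes = 448 minutes
253 - 448 = -195 (negative, add 12 hours = 720) = 525 minutes
= 8 hours and 45 minutes past 12:00 = 8:45

Final answer: 8:45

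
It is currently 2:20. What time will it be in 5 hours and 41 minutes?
Starting time: 2:20
Adding 41 minutes to 20 minutes: 20 + 41 = 61 minutes = 1 hour and 1 minute
Adding 5 hours: 2 + 5 + 1 (carry) = 8
Final time: 8:01

Final answer: 8:01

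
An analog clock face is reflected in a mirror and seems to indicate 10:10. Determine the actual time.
Reflection across the vertical (12-6) axis maps a hand at angle A degrees to (360 - A) degrees, which sends a reading of T minutes past 12:00 to (720 - T) minutes past 12:00.
Mirror reads 10:10 = 610 minutes past 12:00.
Actual time: (720 - 610) mod 720 = 110 minutes = 1:50.

Final answer: 1:50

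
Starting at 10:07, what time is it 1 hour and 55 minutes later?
Starting time: 10:07
Adding 55 minutes to 7 minutes: 7 + 55 = 62 minutes = 1 hour and 2 minutes
Adding 1 hour: 10 + 1 + 1 (carry) = 12
Final time: 12:02

Final answer: 12:02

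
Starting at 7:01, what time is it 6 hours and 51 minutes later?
Starting time: 7:01
Adding 51 minutes to 1 minute: 1 + 51 = 52 minutes
Adding 6 hours: 7 + 6 = 13 - 12 = 1
Final time: 1:52

Final answer: 1:52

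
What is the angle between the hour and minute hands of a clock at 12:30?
Hour hand position: 0 x 30 + 30 x 0.5 = 15 degrees
Minute hand position: 30 x 6 = 180 degrees
Difference: |15 - 180| = 165 degrees
The angle between the hands is 165 degrees

Final answer: 165 degrees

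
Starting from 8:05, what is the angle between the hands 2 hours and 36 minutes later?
First find the time 2 hours and 36 minutes after 8:05.
Total minutes: 8 x 60 + 5 + 2 x 60 + 36 = 641.
641 mod 720 = 641 minutes = 10:41.
Now compute the angle at 10:41:
Hour hand: 10 x 30 + 41 x 0.5 = 320.5 degrees
Minute hand: 41 x 6 = 246 degrees
Difference: |320.5 - 246| = 74.5 degrees
The angle is 74.5 degrees

Final answer: 74.5 degrees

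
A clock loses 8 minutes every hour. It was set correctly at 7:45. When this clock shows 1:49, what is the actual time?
For every 60 true minutes, the faulty clock advances 52 minutes, so 1 faulty-clock minute corresponds to 60/52 true minutes.
From 7:45 to 1:49 on the faulty dial is 364 minutes.
True elapsed: 364 x 60/52 = 420 minutes = 7 hours.
True time: 7:45 + 7 hours = 2:45.

Final answer: 2:45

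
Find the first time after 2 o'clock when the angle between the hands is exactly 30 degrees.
At t minutes past 2:00, the hour hand is at 30 x 2 + 0.5t degrees and the minute hand is at 6t degrees.
The smaller angle between them is 30 degrees when |30H - 5.5t| = 30 or |30H - 5.5t| = 330.
With H = 2, solve 30 x 2 - 5.5t = +/- target for each target:
  t = (30 x 2 - 30) / 5.5 = 5.45
  t = (30 x 2 + 30) / 5.5 = 16.36
  t = (30 x 2 - 330) / 5.5 = -49.09 (outside (0, 60))
  t = (30 x 2 + 330) / 5.5 = 70.91 (outside (0, 60))
Valid solutions in (0, 60): {5.45, 16.36} minutes.
The first occurrence is t = 5.45 minutes.
The hands form a 30-degree angle at 5.45 minutes past 2:00.

Final answer: 5.45 minutes past 2:00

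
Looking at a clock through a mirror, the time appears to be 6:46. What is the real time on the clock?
Reflection across the vertical (12-6) axis maps a hand at angle A degrees to (360 - A) degrees, which sends a reading of T minutes past 12:00 to (720 - T) minutes past 12:00.
Mirror reads 6:46 = 406 minutes past 12:00.
Actual time: (720 - 406) mod 720 = 314 minutes = 5:14.

Final answer: 5:14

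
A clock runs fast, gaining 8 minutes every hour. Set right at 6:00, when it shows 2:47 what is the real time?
For every 60 true minutes, the faulty clock advances 68 minutes, so 1 faulty-clock minute corresponds to 60/68 true minutes.
From 6:00 to 2:47 on the faulty dial is 527 minutes.
True elapsed: 527 x 60/68 = 465 minutes = 7 hours and 45 minutes.
True time: 6:00 + 7 hours and 45 minutes = 1:45.

Final answer: 1:45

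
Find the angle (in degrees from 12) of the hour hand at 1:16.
The hour hand moves 30 degrees per hour and 0.5 degrees per minute.
At 1:16: (1) x 30 + 16 x 0.5 = 30 + 8 = 38 degrees

Final answer: 38 degrees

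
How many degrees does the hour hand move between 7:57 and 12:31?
The hour hand moves 0.5 degrees per minute.
Time elapsed: 12:31 - 7:57 = 274 minutes
Angular displacement: 274 x 0.5 = 137 degrees

Final answer: 137 degrees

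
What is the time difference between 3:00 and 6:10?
From 3:00 to 6:10:
(6 x 60 + 10) - (3 x 60 + 0) = 370 - 180 = 190 minutes
= 3 hours and 10 minutes

Final answer: 3 hours and 10 minutes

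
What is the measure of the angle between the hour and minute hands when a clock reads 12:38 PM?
Hour hand position: 0 x 30 + 38 x 0.5 = 19 degrees
Minute hand position: 38 x 6 = 228 degrees
Difference: |19 - 228| = 209 degrees
Since 209 > 180, the smaller angle is 360 - 209 = 151 degrees

Final answer: 151 degrees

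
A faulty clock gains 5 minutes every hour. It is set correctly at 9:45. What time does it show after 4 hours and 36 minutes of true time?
For every 60 true minutes, the faulty clock advances 60 + 5 = 65 minutes.
True elapsed: 4 hours and 36 minutes = 276 minutes.
Faulty clock advances: 276 x 65/60 = 299 minutes (drift: 23 minutes ahead).
Shown time: 9:45 + 299 minutes = 2:44.

Final answer: 2:44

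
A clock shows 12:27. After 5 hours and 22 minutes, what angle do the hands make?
First find the time 5 hours and 22 minutes after 12:27.
Total minutes: 12 x 60 + 27 + 5 x 60 + 22 = 1069.
1069 mod 720 = 349 minutes = 5:49.
Now compute the angle at 5:49:
Hour hand: 5 x 30 + 49 x 0.5 = 174.5 degrees
Minute hand: 49 x 6 = 294 degrees
Difference: |174.5 - 294| = 119.5 degrees
The angle is 119.5 degrees

Final answer: 119.5 degrees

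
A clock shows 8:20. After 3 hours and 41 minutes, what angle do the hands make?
First find the time 3 hours and 41 minutes after 8:20.
Total minutes: 8 x 60 + 20 + 3 x 60 + 41 = 721.
721 mod 720 = 1 minutes = 12:01.
Now compute the angle at 12:01:
Hour hand: 0 x 30 + 1 x 0.5 = 0.5 degrees
Minute hand: 1 x 6 = 6 degrees
Difference: |0.5 - 6| = 5.5 degrees
The angle is 5.5 degrees

Final answer: 5.5 degrees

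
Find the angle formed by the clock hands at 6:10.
Hour hand position: 6 x 30 + 10 x 0.5 = 185 degrees
Minute hand position: 10 x 6 = 60 degrees
Difference: |185 - 60| = 125 degrees
The angle between the hands is 125 degrees

Final answer: 125 degrees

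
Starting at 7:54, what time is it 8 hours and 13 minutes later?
Starting time: 7:54
Adding 13 minutes to 54 minutes: 54 + 13 = 67 minutes = 1 hour and 7 minutes
Adding 8 hours: 7 + 8 + 1 (carry) = 16 - 12 = 4
Final time: 4:07

Final answer: 4:07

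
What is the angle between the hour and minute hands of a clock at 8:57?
Hour hand position: 8 x 30 + 57 x 0.5 = 268.5 degrees
Minute hand position: 57 x 6 = 342 degrees
Difference: |268.5 - 342| = 73.5 degrees
The angle between the hands is 73.5 degrees

Final answer: 73.5 degrees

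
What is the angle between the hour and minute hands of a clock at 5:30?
Hour hand position: 5 x 30 + 30 x 0.5 = 165 degrees
Minute hand position: 30 x 6 = 180 degrees
Difference: |165 - 180| = 15 degrees
The angle between the hands is 15 degrees

Final answer: 15 degrees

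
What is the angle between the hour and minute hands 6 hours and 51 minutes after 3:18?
First find the time 6 hours and 51 minutes after 3:18.
Total minutes: 3 x 60 + 18 + 6 x 60 + 51 = 609.
609 mod 720 = 609 minutes = 10:09.
Now compute the angle at 10:09:
Hour hand: 10 x 30 + 9 x 0.5 = 304.5 degrees
Minute hand: 9 x 6 = 54 degrees
Difference: |304.5 - 54| = 250.5 degrees
Smaller angle: 360 - 250.5 = 109.5 degrees

Final answer: 109.5 degrees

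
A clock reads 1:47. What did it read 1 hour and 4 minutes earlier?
Starting time: 1:47 = 107 total minutes past 12:00
Subtracting: 1 hour and 4 minutes = 64 minutes
107 - 64 = 43 minutes
= 43 minutes past 12:00 = 12:43

Final answer: 12:43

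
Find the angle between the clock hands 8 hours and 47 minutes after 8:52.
First find the time 8 hours and 47 minutes after 8:52.
Total minutes: 8 x 60 + 52 + 8 x 60 + 47 = 1059.
1059 mod 720 = 339 minutes = 5:39.
Now compute the angle at 5:39:
Hour hand: 5 x 30 + 39 x 0.5 = 169.5 degrees
Minute hand: 39 x 6 = 234 degrees
Difference: |169.5 - 234| = 64.5 degrees
The angle is 64.5 degrees

Final answer: 64.5 degrees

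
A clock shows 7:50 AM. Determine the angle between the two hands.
Hour hand position: 7 x 30 + 50 x 0.5 = 235 degrees
Minute hand position: 50 x 6 = 300 degrees
Difference: |235 - 300| = 65 degrees
The angle between the hands is 65 degrees

Final answer: 65 degrees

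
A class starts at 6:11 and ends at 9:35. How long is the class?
From 6:11 to 9:35:
(9 x 60 + 35) - (6 x 60 + 11) = 575 - 371 = 204 minutes
= 3 hours and 24 minutes

Final answer: 3 hours and 24 minutes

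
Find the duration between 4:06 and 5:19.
From 4:06 to 5:19:
(5 x 60 + 19) - (4 x 60 + 6) = 319 - 246 = 73 minutes
= 1 hour and 13 minutes

Final answer: 1 hour and 13 minutes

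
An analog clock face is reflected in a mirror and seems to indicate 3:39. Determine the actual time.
Reflection across the vertical (12-6) axis maps a hand at angle A degrees to (360 - A) degrees, which sends a reading of T minutes past 12:00 to (720 - T) minutes past 12:00.
Mirror reads 3:39 = 219 minutes past 12:00.
Actual time: (720 - 219) mod 720 = 501 minutes = 8:21.

Final answer: 8:21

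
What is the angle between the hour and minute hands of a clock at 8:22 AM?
Hour hand position: 8 x 30 + 22 x 0.5 = 251 degrees
Minute hand position: 22 x 6 = 132 degrees
Difference: |251 - 132| = 119 degrees
The angle between the hands is 119 degrees

Final answer: 119 degrees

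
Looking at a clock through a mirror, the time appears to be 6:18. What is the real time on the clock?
Reflection across the vertical (12-6) axis maps a hand at angle A degrees to (360 - A) degrees, which sends a reading of T minutes past 12:00 to (720 - T) minutes past 12:00.
Mirror reads 6:18 = 378 minutes past 12:00.
Actual time: (720 - 378) mod 720 = 342 minutes = 5:42.

Final answer: 5:42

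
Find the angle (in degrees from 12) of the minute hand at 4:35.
The minute hand moves 6 degrees per minute.
At 4:35: 35 x 6 = 210 degrees

Final answer: 210 degrees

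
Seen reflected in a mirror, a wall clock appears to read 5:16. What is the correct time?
Reflection across the vertical (12-6) axis maps a hand at angle A degrees to (360 - A) degrees, which sends a reading of T minutes past 12:00 to (720 - T) minutes past 12:00.
Mirror reads 5:16 = 316 minutes past 12:00.
Actual time: (720 - 316) mod 720 = 404 minutes = 6:44.

Final answer: 6:44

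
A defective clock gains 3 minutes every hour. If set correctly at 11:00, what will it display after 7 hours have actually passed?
For every 60 true minutes, the faulty clock advances 60 + 3 = 63 minutes.
True elapsed: 7 hours = 420 minutes.
Faulty clock advances: 420 x 63/60 = 441 minutes (drift: 21 minutes ahead).
Shown time: 11:00 + 441 minutes = 6:21.

Final answer: 6:21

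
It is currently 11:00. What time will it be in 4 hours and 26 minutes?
Starting time: 11:00
Adding 26 minutes to 0 minutes: 0 + 26 = 26 minutes
Adding 4 hours: 11 + 4 = 15 - 12 = 3
Final time: 3:26

Final answer: 3:26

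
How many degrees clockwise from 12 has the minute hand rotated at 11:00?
The minute hand moves 6 degrees per minute.
At 11:00: 0 x 6 = 0 degrees

Final answer: 0 degrees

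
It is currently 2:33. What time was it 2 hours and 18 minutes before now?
Starting time: 2:33 = 153 total minutes past 12:00
Subtracting: 2 hours and 18 minutes = 138 minutes
153 - 138 = 15 minutes
= 15 minutes past 12:00 = 12:15

Final answer: 12:15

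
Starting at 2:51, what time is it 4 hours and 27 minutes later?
Starting time: 2:51
Adding 27 minutes to 51 minutes: 51 + 27 = 78 minutes = 1 hour and 18 minutes
Adding 4 hours: 2 + 4 + 1 (carry) = 7
Final time: 7:18

Final answer: 7:18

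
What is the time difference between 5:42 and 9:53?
From 5:42 to 9:53:
(9 x 60 + 53) - (5 x 60 + 42) = 593 - 342 = 251 minutes
= 4 hours and 11 minutes

Final answer: 4 hours and 11 minutes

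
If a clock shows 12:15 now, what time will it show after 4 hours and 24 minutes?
Starting time: 12:15
Adding 24 minutes to 15 minutes: 15 + 24 = 39 minutes
Adding 4 hours: 12 + 4 = 16 - 12 = 4
Final time: 4:39

Final answer: 4:39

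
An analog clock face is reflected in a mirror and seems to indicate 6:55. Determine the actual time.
Reflection across the vertical (12-6) axis maps a hand at angle A degrees to (360 - A) degrees, which sends a reading of T minutes past 12:00 to (720 - T) minutes past 12:00.
Mirror reads 6:55 = 415 minutes past 12:00.
Actual time: (720 - 415) mod 720 = 305 minutes = 5:05.

Final answer: 5:05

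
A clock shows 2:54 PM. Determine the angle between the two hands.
Hour hand position: 2 x 30 + 54 x 0.5 = 87 degrees
Minute hand position: 54 x 6 = 324 degrees
Difference: |87 - 324| = 237 degrees
Since 237 > 180, the smaller angle is 360 - 237 = 123 degrees

Final answer: 123 degrees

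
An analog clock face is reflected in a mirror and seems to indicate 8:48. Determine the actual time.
Reflection across the vertical (12-6) axis maps a hand at angle A degrees to (360 - A) degrees, which sends a reading of T minutes past 12:00 to (720 - T) minutes past 12:00.
Mirror reads 8:48 = 528 minutes past 12:00.
Actual time: (720 - 528) mod 720 = 192 minutes = 3:12.

Final answer: 3:12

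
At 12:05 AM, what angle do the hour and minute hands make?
Hour hand position: 0 x 30 + 5 x 0.5 = 2.5 degrees
Minute hand position: 5 x 6 = 30 degrees
Difference: |2.5 - 30| = 27.5 degrees
The angle between the hands is 27.5 degrees

Final answer: 27.5 degrees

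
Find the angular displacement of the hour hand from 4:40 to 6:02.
The hour hand moves 0.5 degrees per minute.
Time elapsed: 6:02 - 4:40 = 82 minutes
Angular displacement: 82 x 0.5 = 41 degrees

Final answer: 41 degrees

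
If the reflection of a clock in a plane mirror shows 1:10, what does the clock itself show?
Reflection across the vertical (12-6) axis maps a hand at angle A degrees to (360 - A) degrees, which sends a reading of T minutes past 12:00 to (720 - T) minutes past 12:00.
Mirror reads 1:10 = 70 minutes past 12:00.
Actual time: (720 - 70) mod 720 = 650 minutes = 10:50.

Final answer: 10:50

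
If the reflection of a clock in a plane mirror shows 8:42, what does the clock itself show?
Reflection across the vertical (12-6) axis maps a hand at angle A degrees to (360 - A) degrees, which sends a reading of T minutes past 12:00 to (720 - T) minutes past 12:00.
Mirror reads 8:42 = 522 minutes past 12:00.
Actual time: (720 - 522) mod 720 = 198 minutes = 3:18.

Final answer: 3:18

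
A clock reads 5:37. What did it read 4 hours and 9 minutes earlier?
Starting time: 5:37 = 337 total minutes past 12:00
Subtracting: 4 hours and 9 minutes = 249 minutes
337 - 249 = 88 minutes
= 1 hour and 28 minutes past 12:00 = 1:28

Final answer: 1:28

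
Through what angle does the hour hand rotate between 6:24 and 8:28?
The hour hand moves 0.5 degrees per minute.
Time elapsed: 8:28 - 6:24 = 124 minutes
Angular displacement: 124 x 0.5 = 62 degrees

Final answer: 62 degrees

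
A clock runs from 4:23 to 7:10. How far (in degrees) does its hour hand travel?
The hour hand moves 0.5 degrees per minute.
Time elapsed: 7:10 - 4:23 = 167 minutes
Angular displacement: 167 x 0.5 = 83.5 degrees

Final answer: 83.5 degrees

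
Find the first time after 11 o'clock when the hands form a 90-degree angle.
At t minutes past 11:00, the hour hand is at 30 x 11 + 0.5t degrees and the minute hand is at 6t degrees.
The smaller angle between them is 90 degrees when |30H - 5.5t| = 90 or |30H - 5.5t| = 270.
With H = 11, solve 30 x 11 - 5.5t = +/- target for each target:
  t = (30 x 11 - 90) / 5.5 = 43.64
  t = (30 x 11 + 90) / 5.5 = 76.36 (outside (0, 60))
  t = (30 x 11 - 270) / 5.5 = 10.91
  t = (30 x 11 + 270) / 5.5 = 109.09 (outside (0, 60))
Valid solutions in (0, 60): {10.91, 43.64} minutes.
First occurrence: t = 10.91 minutes.
The hands are at right angles at 10.91 minutes past 11:00.

Final answer: 10.91 minutes past 11:00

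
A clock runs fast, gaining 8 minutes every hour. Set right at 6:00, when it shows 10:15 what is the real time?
For every 60 true minutes, the faulty clock advances 68 minutes, so 1 faulty-clock minute corresponds to 60/68 true minutes.
From 6:00 to 10:15 on the faulty dial is 255 minutes.
True elapsed: 255 x 60/68 = 225 minutes = 3 hours and 45 minutes.
True time: 6:00 + 3 hours and 45 minutes = 9:45.

Final answer: 9:45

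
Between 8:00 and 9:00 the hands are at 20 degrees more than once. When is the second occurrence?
At t minutes past 8:00, the hour hand is at 30 x 8 + 0.5t degrees and the minute hand is at 6t degrees.
The smaller angle between them is 20 degrees when |30H - 5.5t| = 20 or |30H - 5.5t| = 340.
With H = 8, solve 30 x 8 - 5.5t = +/- target for each target:
  t = (30 x 8 - 20) / 5.5 = 40
  t = (30 x 8 + 20) / 5.5 = 47.27
  t = (30 x 8 - 340) / 5.5 = -18.18 (outside (0, 60))
  t = (30 x 8 + 340) / 5.5 = 105.45 (outside (0, 60))
Valid solutions in (0, 60): {40, 47.27} minutes.
The second occurrence is t = 47.27 minutes.
The hands form a 20-degree angle at 47.27 minutes past 8:00.

Final answer: 47.27 minutes past 8:00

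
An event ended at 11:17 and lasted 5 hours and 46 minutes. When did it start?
Starting time: 11:17 = 677 total minutes past 12:00
Subtracting: 5 hours and 46 minutes = 346 minutes
677 - 346 = 331 minutes
= 5 hours and 31 minutes past 12:00 = 5:31

Final answer: 5:31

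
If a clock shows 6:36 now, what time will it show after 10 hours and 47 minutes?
Starting time: 6:36
Adding 47 minutes to 36 minutes: 36 + 47 = 83 minutes = 1 hour and 23 minutes
Adding 10 hours: 6 + 10 + 1 (carry) = 17 - 12 = 5
Final time: 5:23

Final answer: 5:23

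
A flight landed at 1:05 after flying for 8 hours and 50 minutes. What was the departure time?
Starting time: 1:05 = 65 total minutes past 12:00
Subtracting: 8 hours and 50 minutes = 530 minutes
65 - 530 = -465 (negative, add 12 hours = 720) = 255 minutes
= 4 hours and 15 minutes past 12:00 = 4:15

Final answer: 4:15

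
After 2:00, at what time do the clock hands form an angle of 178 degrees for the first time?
At t minutes past 2:00, the hour hand is at 30 x 2 + 0.5t degrees and the minute hand is at 6t degrees.
The smaller angle between them is 178 degrees when |30H - 5.5t| = 178 or |30H - 5.5t| = 182.
With H = 2, solve 30 x 2 - 5.5t = +/- target for each target:
  t = (30 x 2 - 178) / 5.5 = -21.45 (outside (0, 60))
  t = (30 x 2 + 178) / 5.5 = 43.27
  t = (30 x 2 - 182) / 5.5 = -22.18 (outside (0, 60))
  t = (30 x 2 + 182) / 5.5 = 44
Valid solutions in (0, 60): {43.27, 44} minutes.
The first occurrence is t = 43.27 minutes.
The hands form a 178-degree angle at 43.27 minutes past 2:00.

Final answer: 43.27 minutes past 2:00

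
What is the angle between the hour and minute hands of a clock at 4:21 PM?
Hour hand position: 4 x 30 + 21 x 0.5 = 130.5 degrees
Minute hand position: 21 x 6 = 126 degrees
Difference: |130.5 - 126| = 4.5 degrees
The angle between the hands is 4.5 degrees

Final answer: 4.5 degrees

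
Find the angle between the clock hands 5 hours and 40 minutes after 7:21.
First find the time 5 hours and 40 minutes after 7:21.
Total minutes: 7 x 60 + 21 + 5 x 60 + 40 = 781.
781 mod 720 = 61 minutes = 1:01.
Now compute the angle at 1:01:
Hour hand: 1 x 30 + 1 x 0.5 = 30.5 degrees
Minute hand: 1 x 6 = 6 degrees
Difference: |30.5 - 6| = 24.5 degrees
The angle is 24.5 degrees

Final answer: 24.5 degrees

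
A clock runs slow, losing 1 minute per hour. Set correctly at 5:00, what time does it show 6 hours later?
For every 60 true minutes, the faulty clock advances 60 - 1 = 59 minutes.
True elapsed: 6 hours = 360 minutes.
Faulty clock advances: 360 x 59/60 = 354 minutes (drift: 6 minutes behind).
Shown time: 5:00 + 354 minutes = 10:54.

Final answer: 10:54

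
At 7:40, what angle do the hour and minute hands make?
Hour hand position: 7 x 30 + 40 x 0.5 = 230 degrees
Minute hand position: 40 x 6 = 240 degrees
Difference: |230 - 240| = 10 degrees
The angle between the hands is 10 degrees

Final answer: 10 degrees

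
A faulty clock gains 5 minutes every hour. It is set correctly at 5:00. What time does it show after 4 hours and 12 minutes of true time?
For every 60 true minutes, the faulty clock advances 60 + 5 = 65 minutes.
True elapsed: 4 hours and 12 minutes = 252 minutes.
Faulty clock advances: 252 x 65/60 = 273 minutes (drift: 21 minutes ahead).
Shown time: 5:00 + 273 minutes = 9:33.

Final answer: 9:33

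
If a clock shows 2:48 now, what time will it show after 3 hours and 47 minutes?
Starting time: 2:48
Adding 47 minutes to 48 minutes: 48 + 47 = 95 minutes = 1 hour and 35 minutes
Adding 3 hours: 2 + 3 + 1 (carry) = 6
Final time: 6:35

Final answer: 6:35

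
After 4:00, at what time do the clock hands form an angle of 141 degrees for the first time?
At t minutes past 4:00, the hour hand is at 30 x 4 + 0.5t degrees and the minute hand is at 6t degrees.
The smaller angle between them is 141 degrees when |30H - 5.5t| = 141 or |30H - 5.5t| = 219.
With H = 4, solve 30 x 4 - 5.5t = +/- target for each target:
  t = (30 x 4 - 141) / 5.5 = -3.82 (outside (0, 60))
  t = (30 x 4 + 141) / 5.5 = 47.45
  t = (30 x 4 - 219) / 5.5 = -18 (outside (0, 60))
  t = (30 x 4 + 219) / 5.5 = 61.64 (outside (0, 60))
Valid solutions in (0, 60): {47.45} minutes.
The first occurrence is t = 47.45 minutes.
The hands form a 141-degree angle at 47.45 minutes past 4:00.

Final answer: 47.45 minutes past 4:00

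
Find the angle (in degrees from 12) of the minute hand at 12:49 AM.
The minute hand moves 6 degrees per minute.
At 12:49: 49 x 6 = 294 degrees

Final answer: 294 degrees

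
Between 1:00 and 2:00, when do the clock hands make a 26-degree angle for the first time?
At t minutes past 1:00, the hour hand is at 30 x 1 + 0.5t degrees and the minute hand is at 6t degrees.
The smaller angle between them is 26 degrees when |30H - 5.5t| = 26 or |30H - 5.5t| = 334.
With H = 1, solve 30 x 1 - 5.5t = +/- target for each target:
  t = (30 x 1 - 26) / 5.5 = 0.73
  t = (30 x 1 + 26) / 5.5 = 10.18
  t = (30 x 1 - 334) / 5.5 = -55.27 (outside (0, 60))
  t = (30 x 1 + 334) / 5.5 = 66.18 (outside (0, 60))
Valid solutions in (0, 60): {0.73, 10.18} minutes.
The first occurrence is t = 0.73 minutes.
The hands form a 26-degree angle at 0.73 minutes past 1:00.

Final answer: 0.73 minutes past 1:00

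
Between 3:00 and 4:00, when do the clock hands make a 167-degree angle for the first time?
At t minutes past 3:00, the hour hand is at 30 x 3 + 0.5t degrees and the minute hand is at 6t degrees.
The smaller angle between them is 167 degrees when |30H - 5.5t| = 167 or |30H - 5.5t| = 193.
With H = 3, solve 30 x 3 - 5.5t = +/- target for each target:
  t = (30 x 3 - 167) / 5.5 = -14 (outside (0, 60))
  t = (30 x 3 + 167) / 5.5 = 46.73
  t = (30 x 3 - 193) / 5.5 = -18.73 (outside (0, 60))
  t = (30 x 3 + 193) / 5.5 = 51.45
Valid solutions in (0, 60): {46.73, 51.45} minutes.
The first occurrence is t = 46.73 minutes.
The hands form a 167-degree angle at 46.73 minutes past 3:00.

Final answer: 46.73 minutes past 3:00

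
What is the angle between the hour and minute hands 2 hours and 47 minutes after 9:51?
First find the time 2 hours and 47 minutes after 9:51.
Total minutes: 9 x 60 + 51 + 2 x 60 + 47 = 758.
758 mod 720 = 38 minutes = 12:38.
Now compute the angle at 12:38:
Hour hand: 0 x 30 + 38 x 0.5 = 19 degrees
Minute hand: 38 x 6 = 228 degrees
Difference: |19 - 228| = 209 degrees
Smaller angle: 360 - 209 = 151 degrees

Final answer: 151 degrees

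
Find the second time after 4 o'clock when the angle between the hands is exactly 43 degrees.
At t minutes past 4:00, the hour hand is at 30 x 4 + 0.5t degrees and the minute hand is at 6t degrees.
The smaller angle between them is 43 degrees when |30H - 5.5t| = 43 or |30H - 5.5t| = 317.
With H = 4, solve 30 x 4 - 5.5t = +/- target for each target:
  t = (30 x 4 - 43) / 5.5 = 14
  t = (30 x 4 + 43) / 5.5 = 29.64
  t = (30 x 4 - 317) / 5.5 = -35.82 (outside (0, 60))
  t = (30 x 4 + 317) / 5.5 = 79.45 (outside (0, 60))
Valid solutions in (0, 60): {14, 29.64} minutes.
The second occurrence is t = 29.64 minutes.
The hands form a 43-degree angle at 29.64 minutes past 4:00.

Final answer: 29.64 minutes past 4:00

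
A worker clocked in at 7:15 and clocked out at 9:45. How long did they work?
From 7:15 to 9:45:
(9 x 60 + 45) - (7 x 60 + 15) = 585 - 435 = 150 minutes
= 2 hours and 30 minutes

Final answer: 2 hours and 30 minutes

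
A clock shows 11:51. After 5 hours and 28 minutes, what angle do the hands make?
First find the time 5 hours and 28 minutes after 11:51.
Total minutes: 11 x 60 + 51 + 5 x 60 + 28 = 1039.
1039 mod 720 = 319 minutes = 5:19.
Now compute the angle at 5:19:
Hour hand: 5 x 30 + 19 x 0.5 = 159.5 degrees
Minute hand: 19 x 6 = 114 degrees
Difference: |159.5 - 114| = 45.5 degrees
The angle is 45.5 degrees

Final answer: 45.5 degrees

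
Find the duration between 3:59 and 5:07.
From 3:59 to 5:07:
(5 x 60 + 7) - (3 x 60 + 59) = 307 - 239 = 68 minutes
= 1 hour and 8 minutes

Final answer: 1 hour and 8 minutes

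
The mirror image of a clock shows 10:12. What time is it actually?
Reflection across the vertical (12-6) axis maps a hand at angle A degrees to (360 - A) degrees, which sends a reading of T minutes past 12:00 to (720 - T) minutes past 12:00.
Mirror reads 10:12 = 612 minutes past 12:00.
Actual time: (720 - 612) mod 720 = 108 minutes = 1:48.

Final answer: 1:48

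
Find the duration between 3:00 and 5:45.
From 3:00 to 5:45:
(5 x 60 + 45) - (3 x 60 + 0) = 345 - 180 = 165 minutes
= 2 hours and 45 minutes

Final answer: 2 hours and 45 minutes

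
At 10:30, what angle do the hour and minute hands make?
Hour hand position: 10 x 30 + 30 x 0.5 = 315 degrees
Minute hand position: 30 x 6 = 180 degrees
Difference: |315 - 180| = 135 degrees
The angle between the hands is 135 degrees

Final answer: 135 degrees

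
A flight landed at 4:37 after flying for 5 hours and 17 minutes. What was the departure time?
Starting time: 4:37 = 277 total minutes past 12:00
Subtracting: 5 hours and 17 minutes = 317 minutes
277 - 317 = -40 (negative, add 12 hours = 720) = 680 minutes
= 11 hours and 20 minutes past 12:00 = 11:20

Final answer: 11:20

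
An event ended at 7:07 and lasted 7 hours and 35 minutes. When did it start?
Starting time: 7:07 = 427 total minutes past 12:00
Subtracting: 7 hours and 35 minutes = 455 minutes
427 - 455 = -28 (negative, add 12 hours = 720) = 692 minutes
= 11 hours and 32 minutes past 12:00 = 11:32

Final answer: 11:32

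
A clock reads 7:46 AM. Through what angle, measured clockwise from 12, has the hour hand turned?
The hour hand moves 30 degrees per hour and 0.5 degrees per minute.
At 7:46: (7) x 30 + 46 x 0.5 = 210 + 23 = 233 degrees

Final answer: 233 degrees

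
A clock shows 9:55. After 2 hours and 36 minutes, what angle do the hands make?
First find the time 2 hours and 36 minutes after 9:55.
Total minutes: 9 x 60 + 55 + 2 x 60 + 36 = 751.
751 mod 720 = 31 minutes = 12:31.
Now compute the angle at 12:31:
Hour hand: 0 x 30 + 31 x 0.5 = 15.5 degrees
Minute hand: 31 x 6 = 186 degrees
Difference: |15.5 - 186| = 170.5 degrees
The angle is 170.5 degrees

Final answer: 170.5 degrees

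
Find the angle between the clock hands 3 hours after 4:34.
First find the time 3 hours after 4:34.
Total minutes: 4 x 60 + 34 + 3 x 60 + 0 = 454.
454 mod 720 = 454 minutes = 7:34.
Now compute the angle at 7:34:
Hour hand: 7 x 30 + 34 x 0.5 = 227 degrees
Minute hand: 34 x 6 = 204 degrees
Difference: |227 - 204| = 23 degrees
The angle is 23 degrees

Final answer: 23 degrees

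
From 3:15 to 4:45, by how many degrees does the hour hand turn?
The hour hand moves 0.5 degrees per minute.
Time elapsed: 4:45 - 3:15 = 90 minutes
Angular displacement: 90 x 0.5 = 45 degrees

Final answer: 45 degrees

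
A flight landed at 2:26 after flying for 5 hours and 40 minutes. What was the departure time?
Starting time: 2:26 = 146 total minutes past 12:00
Subtracting: 5 hours and 40 minutes = 340 minutes
146 - 340 = -194 (negative, add 12 hours = 720) = 526 minutes
= 8 hours and 46 minutes past 12:00 = 8:46

Final answer: 8:46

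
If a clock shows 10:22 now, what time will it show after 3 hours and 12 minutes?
Starting time: 10:22
Adding 12 minutes to 22 minutes: 22 + 12 = 34 minutes
Adding 3 hours: 10 + 3 = 13 - 12 = 1
Final time: 1:34

Final answer: 1:34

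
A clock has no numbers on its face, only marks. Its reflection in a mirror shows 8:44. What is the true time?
Reflection across the vertical (12-6) axis maps a hand at angle A degrees to (360 - A) degrees, which sends a reading of T minutes past 12:00 to (720 - T) minutes past 12:00.
Mirror reads 8:44 = 524 minutes past 12:00.
Actual time: (720 - 524) mod 720 = 196 minutes = 3:16.

Final answer: 3:16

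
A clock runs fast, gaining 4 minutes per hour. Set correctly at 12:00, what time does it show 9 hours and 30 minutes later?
For every 60 true minutes, the faulty clock advances 60 + 4 = 64 minutes.
True elapsed: 9 hours and 30 minutes = 570 minutes.
Faulty clock advances: 570 x 64/60 = 608 minutes (drift: 38 minutes ahead).
Shown time: 12:00 + 608 minutes = 10:08.

Final answer: 10:08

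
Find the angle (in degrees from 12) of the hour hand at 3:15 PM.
The hour hand moves 30 degrees per hour and 0.5 degrees per minute.
At 3:15: (3) x 30 + 15 x 0.5 = 90 + 7.5 = 97.5 degrees

Final answer: 97.5 degrees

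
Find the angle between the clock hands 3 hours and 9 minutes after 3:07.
First find the time 3 hours and 9 minutes after 3:07.
Total minutes: 3 x 60 + 7 + 3 x 60 + 9 = 376.
376 mod 720 = 376 minutes = 6:16.
Now compute the angle at 6:16:
Hour hand: 6 x 30 + 16 x 0.5 = 188 degrees
Minute hand: 16 x 6 = 96 degrees
Difference: |188 - 96| = 92 degrees
The angle is 92 degrees

Final answer: 92 degrees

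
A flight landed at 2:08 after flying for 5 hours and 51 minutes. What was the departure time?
Starting time: 2:08 = 128 total minutes past 12:00
Subtracting: 5 hours and 51 minutes = 351 minutes
128 - 351 = -223 (negative, add 12 hours = 720) = 497 minutes
= 8 hours and 17 minutes past 12:00 = 8:17

Final answer: 8:17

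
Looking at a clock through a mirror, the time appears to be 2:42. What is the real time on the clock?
Reflection across the vertical (12-6) axis maps a hand at angle A degrees to (360 - A) degrees, which sends a reading of T minutes past 12:00 to (720 - T) minutes past 12:00.
Mirror reads 2:42 = 162 minutes past 12:00.
Actual time: (720 - 162) mod 720 = 558 minutes = 9:18.

Final answer: 9:18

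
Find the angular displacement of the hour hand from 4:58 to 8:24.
The hour hand moves 0.5 degrees per minute.
Time elapsed: 8:24 - 4:58 = 206 minutes
Angular displacement: 206 x 0.5 = 103 degrees

Final answer: 103 degrees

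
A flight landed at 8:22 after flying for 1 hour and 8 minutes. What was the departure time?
Starting time: 8:22 = 502 total minutes past 12:00
Subtracting: 1 hour and 8 minutes = 68 minutes
502 - 68 = 434 minutes
= 7 hours and 14 minutes past 12:00 = 7:14

Final answer: 7:14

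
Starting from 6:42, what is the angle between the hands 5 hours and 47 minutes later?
First find the time 5 hours and 47 minutes after 6:42.
Total minutes: 6 x 60 + 42 + 5 x 60 + 47 = 749.
749 mod 720 = 29 minutes = 12:29.
Now compute the angle at 12:29:
Hour hand: 0 x 30 + 29 x 0.5 = 14.5 degrees
Minute hand: 29 x 6 = 174 degrees
Difference: |14.5 - 174| = 159.5 degrees
The angle is 159.5 degrees

Final answer: 159.5 degrees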